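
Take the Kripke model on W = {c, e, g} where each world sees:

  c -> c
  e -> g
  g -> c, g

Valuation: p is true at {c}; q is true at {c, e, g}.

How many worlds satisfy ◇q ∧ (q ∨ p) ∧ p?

1

c: ◇q is T, (q ∨ p) ∧ p is T. ✓
e: ◇q is T, (q ∨ p) ∧ p is F. ✗
g: ◇q is T, (q ∨ p) ∧ p is F. ✗
Satisfying worlds: {c}.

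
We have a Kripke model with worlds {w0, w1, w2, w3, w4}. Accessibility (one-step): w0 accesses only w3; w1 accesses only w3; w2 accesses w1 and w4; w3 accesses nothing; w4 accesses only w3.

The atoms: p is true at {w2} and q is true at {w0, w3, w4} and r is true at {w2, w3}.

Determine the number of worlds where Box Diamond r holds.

2

w0: successors {w3}; Diamond r there: w3:F. ✗
w1: successors {w3}; Diamond r there: w3:F. ✗
w2: successors {w1, w4}; Diamond r there: w1:T, w4:T. ✓
w3: no successors, so Box Diamond r holds vacuously. ✓
w4: successors {w3}; Diamond r there: w3:F. ✗
Satisfying worlds: {w2, w3}.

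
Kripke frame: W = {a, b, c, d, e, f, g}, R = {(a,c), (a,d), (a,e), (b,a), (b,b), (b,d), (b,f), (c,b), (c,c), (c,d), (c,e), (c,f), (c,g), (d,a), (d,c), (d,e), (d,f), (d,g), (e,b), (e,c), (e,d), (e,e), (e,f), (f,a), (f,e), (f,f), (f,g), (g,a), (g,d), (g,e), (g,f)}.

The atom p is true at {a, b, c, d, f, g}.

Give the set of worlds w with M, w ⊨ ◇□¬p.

∅

a: successors {c, d, e}; □¬p there: c:F, d:F, e:F. ✗
b: successors {a, b, d, f}; □¬p there: a:F, b:F, d:F, f:F. ✗
c: successors {b, c, d, e, f, g}; □¬p there: b:F, c:F, d:F, e:F, f:F, g:F. ✗
d: successors {a, c, e, f, g}; □¬p there: a:F, c:F, e:F, f:F, g:F. ✗
e: successors {b, c, d, e, f}; □¬p there: b:F, c:F, d:F, e:F, f:F. ✗
f: successors {a, e, f, g}; □¬p there: a:F, e:F, f:F, g:F. ✗
g: successors {a, d, e, f}; □¬p there: a:F, d:F, e:F, f:F. ✗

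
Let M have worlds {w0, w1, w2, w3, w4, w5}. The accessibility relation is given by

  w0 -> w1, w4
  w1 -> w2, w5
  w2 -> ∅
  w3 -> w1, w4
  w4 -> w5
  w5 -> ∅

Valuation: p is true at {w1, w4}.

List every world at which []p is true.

{w0, w2, w3, w5}

w0: successors {w1, w4}; p there: w1:T, w4:T. ✓
w1: successors {w2, w5}; p there: w2:F, w5:F. ✗
w2: no successors, so []p holds vacuously. ✓
w3: successors {w1, w4}; p there: w1:T, w4:T. ✓
w4: successors {w5}; p there: w5:F. ✗
w5: no successors, so []p holds vacuously. ✓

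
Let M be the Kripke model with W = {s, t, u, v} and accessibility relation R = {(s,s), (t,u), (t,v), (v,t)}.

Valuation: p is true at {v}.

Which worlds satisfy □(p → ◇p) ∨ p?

s: □(p → ◇p) is T, p is F. ✓
t: □(p → ◇p) is F, p is F. ✗
u: □(p → ◇p) is T, p is F. ✓
v: □(p → ◇p) is T, p is T. ✓

{s, u, v}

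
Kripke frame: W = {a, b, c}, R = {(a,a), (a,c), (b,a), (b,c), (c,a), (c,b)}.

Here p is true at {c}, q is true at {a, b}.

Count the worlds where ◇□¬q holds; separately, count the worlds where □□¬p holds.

For ◇□¬q:
a: successors {a, c}; □¬q there: a:F, c:F. ✗
b: successors {a, c}; □¬q there: a:F, c:F. ✗
c: successors {a, b}; □¬q there: a:F, b:F. ✗
— 0 worlds.
For □□¬p:
a: successors {a, c}; □¬p there: a:F, c:T. ✗
b: successors {a, c}; □¬p there: a:F, c:T. ✗
c: successors {a, b}; □¬p there: a:F, b:F. ✗
— 0 worlds.

0 and 0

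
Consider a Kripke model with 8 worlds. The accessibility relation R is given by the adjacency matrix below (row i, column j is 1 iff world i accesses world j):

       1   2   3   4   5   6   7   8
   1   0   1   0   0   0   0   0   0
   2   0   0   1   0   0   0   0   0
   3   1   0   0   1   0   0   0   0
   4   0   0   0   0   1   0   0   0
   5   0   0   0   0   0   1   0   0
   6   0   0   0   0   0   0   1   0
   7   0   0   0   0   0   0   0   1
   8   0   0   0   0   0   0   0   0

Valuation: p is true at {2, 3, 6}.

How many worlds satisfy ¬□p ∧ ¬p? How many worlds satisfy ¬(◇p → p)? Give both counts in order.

2 and 2

For ¬□p ∧ ¬p:
1: ¬□p is F, ¬p is T. ✗
2: ¬□p is F, ¬p is F. ✗
3: ¬□p is T, ¬p is F. ✗
4: ¬□p is T, ¬p is T. ✓
5: ¬□p is F, ¬p is T. ✗
6: ¬□p is T, ¬p is F. ✗
7: ¬□p is T, ¬p is T. ✓
8: ¬□p is F, ¬p is T. ✗
— 2 worlds.
For ¬(◇p → p):
1: ◇p → p is F. ✓
2: ◇p → p is T. ✗
3: ◇p → p is T. ✗
4: ◇p → p is T. ✗
5: ◇p → p is F. ✓
6: ◇p → p is T. ✗
7: ◇p → p is T. ✗
8: ◇p → p is T. ✗
— 2 worlds.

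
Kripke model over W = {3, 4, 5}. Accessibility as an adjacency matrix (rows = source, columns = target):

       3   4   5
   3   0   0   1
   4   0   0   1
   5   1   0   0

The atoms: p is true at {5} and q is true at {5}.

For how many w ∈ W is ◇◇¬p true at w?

2

3: successors {5}; ◇¬p there: 5:T. ✓
4: successors {5}; ◇¬p there: 5:T. ✓
5: successors {3}; ◇¬p there: 3:F. ✗
Satisfying worlds: {3, 4}.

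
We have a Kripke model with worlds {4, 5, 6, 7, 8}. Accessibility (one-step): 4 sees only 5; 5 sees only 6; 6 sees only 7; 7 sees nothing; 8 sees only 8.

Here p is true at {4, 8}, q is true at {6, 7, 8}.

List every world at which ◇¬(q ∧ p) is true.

4: successors {5}; ¬(q ∧ p) there: 5:T. ✓
5: successors {6}; ¬(q ∧ p) there: 6:T. ✓
6: successors {7}; ¬(q ∧ p) there: 7:T. ✓
7: no successors, so ◇¬(q ∧ p) fails. ✗
8: successors {8}; ¬(q ∧ p) there: 8:F. ✗

{4, 5, 6}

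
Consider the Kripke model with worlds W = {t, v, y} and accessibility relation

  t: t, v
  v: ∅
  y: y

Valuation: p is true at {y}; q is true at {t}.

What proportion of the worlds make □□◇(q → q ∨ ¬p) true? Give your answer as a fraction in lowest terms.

2/3

t: successors {t, v}; □◇(q → q ∨ ¬p) there: t:F, v:T. ✗
v: no successors, so □□◇(q → q ∨ ¬p) holds vacuously. ✓
y: successors {y}; □◇(q → q ∨ ¬p) there: y:T. ✓
That's 2 of 3 worlds, so 2/3.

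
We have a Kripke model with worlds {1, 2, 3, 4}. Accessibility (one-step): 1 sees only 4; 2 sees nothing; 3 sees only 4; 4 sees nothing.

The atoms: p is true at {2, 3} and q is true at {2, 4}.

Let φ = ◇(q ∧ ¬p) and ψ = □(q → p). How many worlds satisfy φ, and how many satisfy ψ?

For ◇(q ∧ ¬p):
1: successors {4}; q ∧ ¬p there: 4:T. ✓
2: no successors, so ◇(q ∧ ¬p) fails. ✗
3: successors {4}; q ∧ ¬p there: 4:T. ✓
4: no successors, so ◇(q ∧ ¬p) fails. ✗
— 2 worlds.
For □(q → p):
1: successors {4}; q → p there: 4:F. ✗
2: no successors, so □(q → p) holds vacuously. ✓
3: successors {4}; q → p there: 4:F. ✗
4: no successors, so □(q → p) holds vacuously. ✓
— 2 worlds.

2 and 2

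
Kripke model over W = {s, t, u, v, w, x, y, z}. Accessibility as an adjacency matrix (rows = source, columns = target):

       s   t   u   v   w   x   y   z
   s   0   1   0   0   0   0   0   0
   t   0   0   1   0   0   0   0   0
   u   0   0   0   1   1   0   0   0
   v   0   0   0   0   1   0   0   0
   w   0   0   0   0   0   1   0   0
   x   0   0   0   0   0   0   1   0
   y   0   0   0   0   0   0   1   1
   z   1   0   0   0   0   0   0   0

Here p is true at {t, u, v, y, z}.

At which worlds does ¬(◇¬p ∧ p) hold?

s: ◇¬p ∧ p is F. ✓
t: ◇¬p ∧ p is F. ✓
u: ◇¬p ∧ p is T. ✗
v: ◇¬p ∧ p is T. ✗
w: ◇¬p ∧ p is F. ✓
x: ◇¬p ∧ p is F. ✓
y: ◇¬p ∧ p is F. ✓
z: ◇¬p ∧ p is T. ✗

{s, t, w, x, y}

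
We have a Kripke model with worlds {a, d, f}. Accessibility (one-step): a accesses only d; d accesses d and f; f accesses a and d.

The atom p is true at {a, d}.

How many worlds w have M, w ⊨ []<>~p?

1

a: successors {d}; <>~p there: d:T. ✓
d: successors {d, f}; <>~p there: d:T, f:F. ✗
f: successors {a, d}; <>~p there: a:F, d:T. ✗
Satisfying worlds: {a}.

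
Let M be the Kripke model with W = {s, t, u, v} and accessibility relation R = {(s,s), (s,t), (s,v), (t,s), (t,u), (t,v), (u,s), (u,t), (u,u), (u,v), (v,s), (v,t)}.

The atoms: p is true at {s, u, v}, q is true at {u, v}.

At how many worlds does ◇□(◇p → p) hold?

3

s: successors {s, t, v}; □(◇p → p) there: s:F, t:T, v:F. ✓
t: successors {s, u, v}; □(◇p → p) there: s:F, u:F, v:F. ✗
u: successors {s, t, u, v}; □(◇p → p) there: s:F, t:T, u:F, v:F. ✓
v: successors {s, t}; □(◇p → p) there: s:F, t:T. ✓
Satisfying worlds: {s, u, v}.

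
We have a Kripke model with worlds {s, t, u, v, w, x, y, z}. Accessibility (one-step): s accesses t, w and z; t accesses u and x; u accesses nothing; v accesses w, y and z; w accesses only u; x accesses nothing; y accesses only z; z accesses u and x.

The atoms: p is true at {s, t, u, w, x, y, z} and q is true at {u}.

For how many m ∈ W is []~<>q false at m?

s: successors {t, w, z}; ~<>q there: t:F, w:F, z:F. ✗
t: successors {u, x}; ~<>q there: u:T, x:T. ✓
u: no successors, so []~<>q holds vacuously. ✓
v: successors {w, y, z}; ~<>q there: w:F, y:T, z:F. ✗
w: successors {u}; ~<>q there: u:T. ✓
x: no successors, so []~<>q holds vacuously. ✓
y: successors {z}; ~<>q there: z:F. ✗
z: successors {u, x}; ~<>q there: u:T, x:T. ✓
Satisfying worlds: {t, u, w, x, z}.
So []~<>q fails at the other 3 worlds.

3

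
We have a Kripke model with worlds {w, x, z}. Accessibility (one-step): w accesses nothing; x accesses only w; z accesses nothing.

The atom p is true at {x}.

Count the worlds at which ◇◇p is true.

0

w: no successors, so ◇◇p fails. ✗
x: successors {w}; ◇p there: w:F. ✗
z: no successors, so ◇◇p fails. ✗
Satisfying worlds: ∅.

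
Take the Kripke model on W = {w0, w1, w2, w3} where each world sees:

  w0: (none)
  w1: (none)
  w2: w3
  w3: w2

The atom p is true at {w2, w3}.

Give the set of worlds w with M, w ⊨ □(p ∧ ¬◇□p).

w0: no successors, so □(p ∧ ¬◇□p) holds vacuously. ✓
w1: no successors, so □(p ∧ ¬◇□p) holds vacuously. ✓
w2: successors {w3}; p ∧ ¬◇□p there: w3:F. ✗
w3: successors {w2}; p ∧ ¬◇□p there: w2:F. ✗

{w0, w1}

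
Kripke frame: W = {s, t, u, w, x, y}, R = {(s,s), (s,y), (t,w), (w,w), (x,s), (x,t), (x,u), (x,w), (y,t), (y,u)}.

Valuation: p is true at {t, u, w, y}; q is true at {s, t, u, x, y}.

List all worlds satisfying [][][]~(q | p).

{u}

s: successors {s, y}; [][]~(q | p) there: s:F, y:F. ✗
t: successors {w}; [][]~(q | p) there: w:F. ✗
u: no successors, so [][][]~(q | p) holds vacuously. ✓
w: successors {w}; [][]~(q | p) there: w:F. ✗
x: successors {s, t, u, w}; [][]~(q | p) there: s:F, t:F, u:T, w:F. ✗
y: successors {t, u}; [][]~(q | p) there: t:F, u:T. ✗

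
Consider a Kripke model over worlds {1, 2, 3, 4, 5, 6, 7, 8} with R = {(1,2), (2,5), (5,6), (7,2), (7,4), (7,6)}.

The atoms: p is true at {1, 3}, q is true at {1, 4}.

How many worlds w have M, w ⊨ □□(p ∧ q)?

5

1: successors {2}; □(p ∧ q) there: 2:F. ✗
2: successors {5}; □(p ∧ q) there: 5:F. ✗
3: no successors, so □□(p ∧ q) holds vacuously. ✓
4: no successors, so □□(p ∧ q) holds vacuously. ✓
5: successors {6}; □(p ∧ q) there: 6:T. ✓
6: no successors, so □□(p ∧ q) holds vacuously. ✓
7: successors {2, 4, 6}; □(p ∧ q) there: 2:F, 4:T, 6:T. ✗
8: no successors, so □□(p ∧ q) holds vacuously. ✓
Satisfying worlds: {3, 4, 5, 6, 8}.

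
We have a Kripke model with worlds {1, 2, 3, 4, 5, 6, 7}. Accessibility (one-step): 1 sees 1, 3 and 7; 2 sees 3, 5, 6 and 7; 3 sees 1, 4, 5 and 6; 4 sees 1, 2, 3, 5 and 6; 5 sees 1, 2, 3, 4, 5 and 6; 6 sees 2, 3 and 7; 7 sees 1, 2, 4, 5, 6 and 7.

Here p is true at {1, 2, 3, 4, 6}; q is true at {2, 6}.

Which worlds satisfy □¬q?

{1}

1: successors {1, 3, 7}; ¬q there: 1:T, 3:T, 7:T. ✓
2: successors {3, 5, 6, 7}; ¬q there: 3:T, 5:T, 6:F, 7:T. ✗
3: successors {1, 4, 5, 6}; ¬q there: 1:T, 4:T, 5:T, 6:F. ✗
4: successors {1, 2, 3, 5, 6}; ¬q there: 1:T, 2:F, 3:T, 5:T, 6:F. ✗
5: successors {1, 2, 3, 4, 5, 6}; ¬q there: 1:T, 2:F, 3:T, 4:T, 5:T, 6:F. ✗
6: successors {2, 3, 7}; ¬q there: 2:F, 3:T, 7:T. ✗
7: successors {1, 2, 4, 5, 6, 7}; ¬q there: 1:T, 2:F, 4:T, 5:T, 6:F, 7:T. ✗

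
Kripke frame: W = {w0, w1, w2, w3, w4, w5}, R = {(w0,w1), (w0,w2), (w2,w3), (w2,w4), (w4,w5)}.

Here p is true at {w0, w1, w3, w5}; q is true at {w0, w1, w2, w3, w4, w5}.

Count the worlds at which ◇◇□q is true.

2

w0: successors {w1, w2}; ◇□q there: w1:F, w2:T. ✓
w1: no successors, so ◇◇□q fails. ✗
w2: successors {w3, w4}; ◇□q there: w3:F, w4:T. ✓
w3: no successors, so ◇◇□q fails. ✗
w4: successors {w5}; ◇□q there: w5:F. ✗
w5: no successors, so ◇◇□q fails. ✗
Satisfying worlds: {w0, w2}.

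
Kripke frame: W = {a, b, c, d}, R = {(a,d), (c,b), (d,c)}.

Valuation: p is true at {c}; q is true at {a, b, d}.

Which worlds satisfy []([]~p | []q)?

a: successors {d}; []~p | []q there: d:F. ✗
b: no successors, so []([]~p | []q) holds vacuously. ✓
c: successors {b}; []~p | []q there: b:T. ✓
d: successors {c}; []~p | []q there: c:T. ✓

{b, c, d}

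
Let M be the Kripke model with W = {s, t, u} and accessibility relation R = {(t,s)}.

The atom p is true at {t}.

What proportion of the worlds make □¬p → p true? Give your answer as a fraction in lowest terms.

s: □¬p is T, p is F. ✗
t: □¬p is T, p is T. ✓
u: □¬p is T, p is F. ✗
That's 1 of 3 worlds, so 1/3.

1/3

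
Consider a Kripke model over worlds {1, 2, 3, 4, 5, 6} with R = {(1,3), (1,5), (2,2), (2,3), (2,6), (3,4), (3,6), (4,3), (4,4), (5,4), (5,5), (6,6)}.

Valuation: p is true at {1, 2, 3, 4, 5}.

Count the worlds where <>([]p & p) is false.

1: successors {3, 5}; []p & p there: 3:F, 5:T. ✓
2: successors {2, 3, 6}; []p & p there: 2:F, 3:F, 6:F. ✗
3: successors {4, 6}; []p & p there: 4:T, 6:F. ✓
4: successors {3, 4}; []p & p there: 3:F, 4:T. ✓
5: successors {4, 5}; []p & p there: 4:T, 5:T. ✓
6: successors {6}; []p & p there: 6:F. ✗
Satisfying worlds: {1, 3, 4, 5}.
So <>([]p & p) fails at the other 2 worlds.

2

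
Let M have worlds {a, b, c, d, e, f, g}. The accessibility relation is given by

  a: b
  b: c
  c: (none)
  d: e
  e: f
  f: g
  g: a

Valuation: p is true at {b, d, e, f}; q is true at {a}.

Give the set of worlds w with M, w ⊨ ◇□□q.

a: successors {b}; □□q there: b:T. ✓
b: successors {c}; □□q there: c:T. ✓
c: no successors, so ◇□□q fails. ✗
d: successors {e}; □□q there: e:F. ✗
e: successors {f}; □□q there: f:T. ✓
f: successors {g}; □□q there: g:F. ✗
g: successors {a}; □□q there: a:F. ✗

{a, b, e}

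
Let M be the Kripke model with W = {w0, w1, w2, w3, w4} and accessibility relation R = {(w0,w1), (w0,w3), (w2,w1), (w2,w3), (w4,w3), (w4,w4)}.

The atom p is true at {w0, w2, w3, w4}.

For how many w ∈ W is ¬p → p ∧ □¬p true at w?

w0: ¬p is F, p ∧ □¬p is F. ✓
w1: ¬p is T, p ∧ □¬p is F. ✗
w2: ¬p is F, p ∧ □¬p is F. ✓
w3: ¬p is F, p ∧ □¬p is T. ✓
w4: ¬p is F, p ∧ □¬p is F. ✓
Satisfying worlds: {w0, w2, w3, w4}.

4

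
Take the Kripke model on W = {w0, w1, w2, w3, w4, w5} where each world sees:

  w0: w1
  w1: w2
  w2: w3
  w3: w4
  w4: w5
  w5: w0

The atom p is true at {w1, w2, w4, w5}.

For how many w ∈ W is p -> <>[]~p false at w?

w0: p is F, <>[]~p is F. ✓
w1: p is T, <>[]~p is T. ✓
w2: p is T, <>[]~p is F. ✗
w3: p is F, <>[]~p is F. ✓
w4: p is T, <>[]~p is T. ✓
w5: p is T, <>[]~p is F. ✗
Satisfying worlds: {w0, w1, w3, w4}.
So p -> <>[]~p fails at the other 2 worlds.

2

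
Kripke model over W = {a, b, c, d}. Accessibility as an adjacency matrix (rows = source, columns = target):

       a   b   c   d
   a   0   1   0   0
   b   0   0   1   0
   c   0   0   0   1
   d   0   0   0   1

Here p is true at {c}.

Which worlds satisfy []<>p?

{a}

a: successors {b}; <>p there: b:T. ✓
b: successors {c}; <>p there: c:F. ✗
c: successors {d}; <>p there: d:F. ✗
d: successors {d}; <>p there: d:F. ✗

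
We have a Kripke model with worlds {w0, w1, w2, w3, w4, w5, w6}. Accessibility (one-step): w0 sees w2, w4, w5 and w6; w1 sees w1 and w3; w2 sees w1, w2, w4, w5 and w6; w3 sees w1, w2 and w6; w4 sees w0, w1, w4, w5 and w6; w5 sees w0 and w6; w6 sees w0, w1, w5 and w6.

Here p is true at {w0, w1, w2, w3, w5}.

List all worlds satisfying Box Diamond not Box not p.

{w0, w1, w2, w3, w4, w5, w6}

w0: successors {w2, w4, w5, w6}; Diamond not Box not p there: w2:T, w4:T, w5:T, w6:T. ✓
w1: successors {w1, w3}; Diamond not Box not p there: w1:T, w3:T. ✓
w2: successors {w1, w2, w4, w5, w6}; Diamond not Box not p there: w1:T, w2:T, w4:T, w5:T, w6:T. ✓
w3: successors {w1, w2, w6}; Diamond not Box not p there: w1:T, w2:T, w6:T. ✓
w4: successors {w0, w1, w4, w5, w6}; Diamond not Box not p there: w0:T, w1:T, w4:T, w5:T, w6:T. ✓
w5: successors {w0, w6}; Diamond not Box not p there: w0:T, w6:T. ✓
w6: successors {w0, w1, w5, w6}; Diamond not Box not p there: w0:T, w1:T, w5:T, w6:T. ✓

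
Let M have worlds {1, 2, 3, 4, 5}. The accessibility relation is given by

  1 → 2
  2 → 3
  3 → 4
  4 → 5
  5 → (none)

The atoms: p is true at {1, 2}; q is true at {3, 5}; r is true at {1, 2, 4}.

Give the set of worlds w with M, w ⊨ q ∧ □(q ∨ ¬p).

1: q is F, □(q ∨ ¬p) is F. ✗
2: q is F, □(q ∨ ¬p) is T. ✗
3: q is T, □(q ∨ ¬p) is T. ✓
4: q is F, □(q ∨ ¬p) is T. ✗
5: q is T, □(q ∨ ¬p) is T. ✓

{3, 5}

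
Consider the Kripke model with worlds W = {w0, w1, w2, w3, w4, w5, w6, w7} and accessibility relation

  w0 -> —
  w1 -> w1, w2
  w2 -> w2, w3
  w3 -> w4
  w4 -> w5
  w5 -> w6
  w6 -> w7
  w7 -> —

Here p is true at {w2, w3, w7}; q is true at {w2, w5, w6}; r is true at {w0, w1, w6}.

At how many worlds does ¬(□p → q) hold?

w0: □p → q is F. ✓
w1: □p → q is T. ✗
w2: □p → q is T. ✗
w3: □p → q is T. ✗
w4: □p → q is T. ✗
w5: □p → q is T. ✗
w6: □p → q is T. ✗
w7: □p → q is F. ✓
Satisfying worlds: {w0, w7}.

2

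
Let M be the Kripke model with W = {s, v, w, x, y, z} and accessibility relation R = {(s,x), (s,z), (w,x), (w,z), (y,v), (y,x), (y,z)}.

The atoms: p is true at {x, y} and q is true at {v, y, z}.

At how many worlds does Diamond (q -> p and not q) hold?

3

s: successors {x, z}; q -> p and not q there: x:T, z:F. ✓
v: no successors, so Diamond (q -> p and not q) fails. ✗
w: successors {x, z}; q -> p and not q there: x:T, z:F. ✓
x: no successors, so Diamond (q -> p and not q) fails. ✗
y: successors {v, x, z}; q -> p and not q there: v:F, x:T, z:F. ✓
z: no successors, so Diamond (q -> p and not q) fails. ✗
Satisfying worlds: {s, w, y}.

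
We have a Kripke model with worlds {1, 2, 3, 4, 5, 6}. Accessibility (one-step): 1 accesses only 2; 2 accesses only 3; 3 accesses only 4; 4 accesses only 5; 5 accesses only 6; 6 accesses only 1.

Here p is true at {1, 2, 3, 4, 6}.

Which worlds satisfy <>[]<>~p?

1: successors {2}; []<>~p there: 2:F. ✗
2: successors {3}; []<>~p there: 3:T. ✓
3: successors {4}; []<>~p there: 4:F. ✗
4: successors {5}; []<>~p there: 5:F. ✗
5: successors {6}; []<>~p there: 6:F. ✗
6: successors {1}; []<>~p there: 1:F. ✗

{2}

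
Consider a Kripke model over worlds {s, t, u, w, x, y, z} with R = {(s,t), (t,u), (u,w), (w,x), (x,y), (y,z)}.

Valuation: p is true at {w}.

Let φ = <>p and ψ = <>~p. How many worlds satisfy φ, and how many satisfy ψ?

For <>p:
s: successors {t}; p there: t:F. ✗
t: successors {u}; p there: u:F. ✗
u: successors {w}; p there: w:T. ✓
w: successors {x}; p there: x:F. ✗
x: successors {y}; p there: y:F. ✗
y: successors {z}; p there: z:F. ✗
z: no successors, so <>p fails. ✗
— 1 world.
For <>~p:
s: successors {t}; ~p there: t:T. ✓
t: successors {u}; ~p there: u:T. ✓
u: successors {w}; ~p there: w:F. ✗
w: successors {x}; ~p there: x:T. ✓
x: successors {y}; ~p there: y:T. ✓
y: successors {z}; ~p there: z:T. ✓
z: no successors, so <>~p fails. ✗
— 5 worlds.

1 and 5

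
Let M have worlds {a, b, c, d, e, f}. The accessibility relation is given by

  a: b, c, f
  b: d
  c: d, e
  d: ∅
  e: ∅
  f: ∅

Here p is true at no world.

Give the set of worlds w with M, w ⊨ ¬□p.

{a, b, c}

a: □p is F. ✓
b: □p is F. ✓
c: □p is F. ✓
d: □p is T. ✗
e: □p is T. ✗
f: □p is T. ✗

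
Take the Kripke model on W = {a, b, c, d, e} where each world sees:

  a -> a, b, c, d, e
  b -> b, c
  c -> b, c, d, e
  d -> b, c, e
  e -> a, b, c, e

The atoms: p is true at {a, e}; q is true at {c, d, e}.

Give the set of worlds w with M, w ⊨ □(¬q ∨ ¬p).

a: successors {a, b, c, d, e}; ¬q ∨ ¬p there: a:T, b:T, c:T, d:T, e:F. ✗
b: successors {b, c}; ¬q ∨ ¬p there: b:T, c:T. ✓
c: successors {b, c, d, e}; ¬q ∨ ¬p there: b:T, c:T, d:T, e:F. ✗
d: successors {b, c, e}; ¬q ∨ ¬p there: b:T, c:T, e:F. ✗
e: successors {a, b, c, e}; ¬q ∨ ¬p there: a:T, b:T, c:T, e:F. ✗

{b}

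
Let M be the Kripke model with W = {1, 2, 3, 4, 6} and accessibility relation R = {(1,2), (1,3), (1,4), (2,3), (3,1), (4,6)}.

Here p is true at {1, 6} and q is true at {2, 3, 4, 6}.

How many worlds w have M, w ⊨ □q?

1: successors {2, 3, 4}; q there: 2:T, 3:T, 4:T. ✓
2: successors {3}; q there: 3:T. ✓
3: successors {1}; q there: 1:F. ✗
4: successors {6}; q there: 6:T. ✓
6: no successors, so □q holds vacuously. ✓
Satisfying worlds: {1, 2, 4, 6}.

4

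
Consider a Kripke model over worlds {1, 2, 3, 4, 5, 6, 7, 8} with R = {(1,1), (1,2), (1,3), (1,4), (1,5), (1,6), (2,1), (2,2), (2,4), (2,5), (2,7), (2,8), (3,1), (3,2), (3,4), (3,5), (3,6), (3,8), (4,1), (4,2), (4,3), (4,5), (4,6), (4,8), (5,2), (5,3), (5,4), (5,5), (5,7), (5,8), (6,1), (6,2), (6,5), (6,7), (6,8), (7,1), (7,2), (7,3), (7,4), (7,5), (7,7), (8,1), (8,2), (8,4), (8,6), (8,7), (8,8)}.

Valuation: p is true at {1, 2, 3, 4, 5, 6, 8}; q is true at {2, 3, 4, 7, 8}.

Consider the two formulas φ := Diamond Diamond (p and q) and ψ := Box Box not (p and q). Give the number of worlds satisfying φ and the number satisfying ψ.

8 and 0

For Diamond Diamond (p and q):
1: successors {1, 2, 3, 4, 5, 6}; Diamond (p and q) there: 1:T, 2:T, 3:T, 4:T, 5:T, 6:T. ✓
2: successors {1, 2, 4, 5, 7, 8}; Diamond (p and q) there: 1:T, 2:T, 4:T, 5:T, 7:T, 8:T. ✓
3: successors {1, 2, 4, 5, 6, 8}; Diamond (p and q) there: 1:T, 2:T, 4:T, 5:T, 6:T, 8:T. ✓
4: successors {1, 2, 3, 5, 6, 8}; Diamond (p and q) there: 1:T, 2:T, 3:T, 5:T, 6:T, 8:T. ✓
5: successors {2, 3, 4, 5, 7, 8}; Diamond (p and q) there: 2:T, 3:T, 4:T, 5:T, 7:T, 8:T. ✓
6: successors {1, 2, 5, 7, 8}; Diamond (p and q) there: 1:T, 2:T, 5:T, 7:T, 8:T. ✓
7: successors {1, 2, 3, 4, 5, 7}; Diamond (p and q) there: 1:T, 2:T, 3:T, 4:T, 5:T, 7:T. ✓
8: successors {1, 2, 4, 6, 7, 8}; Diamond (p and q) there: 1:T, 2:T, 4:T, 6:T, 7:T, 8:T. ✓
— 8 worlds.
For Box Box not (p and q):
1: successors {1, 2, 3, 4, 5, 6}; Box not (p and q) there: 1:F, 2:F, 3:F, 4:F, 5:F, 6:F. ✗
2: successors {1, 2, 4, 5, 7, 8}; Box not (p and q) there: 1:F, 2:F, 4:F, 5:F, 7:F, 8:F. ✗
3: successors {1, 2, 4, 5, 6, 8}; Box not (p and q) there: 1:F, 2:F, 4:F, 5:F, 6:F, 8:F. ✗
4: successors {1, 2, 3, 5, 6, 8}; Box not (p and q) there: 1:F, 2:F, 3:F, 5:F, 6:F, 8:F. ✗
5: successors {2, 3, 4, 5, 7, 8}; Box not (p and q) there: 2:F, 3:F, 4:F, 5:F, 7:F, 8:F. ✗
6: successors {1, 2, 5, 7, 8}; Box not (p and q) there: 1:F, 2:F, 5:F, 7:F, 8:F. ✗
7: successors {1, 2, 3, 4, 5, 7}; Box not (p and q) there: 1:F, 2:F, 3:F, 4:F, 5:F, 7:F. ✗
8: successors {1, 2, 4, 6, 7, 8}; Box not (p and q) there: 1:F, 2:F, 4:F, 6:F, 7:F, 8:F. ✗
— 0 worlds.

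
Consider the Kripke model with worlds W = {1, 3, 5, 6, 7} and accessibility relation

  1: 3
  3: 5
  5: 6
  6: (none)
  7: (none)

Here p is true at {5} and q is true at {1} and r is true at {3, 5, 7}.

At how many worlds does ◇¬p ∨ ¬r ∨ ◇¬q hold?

1: ◇¬p ∨ ¬r is T, ◇¬q is T. ✓
3: ◇¬p ∨ ¬r is F, ◇¬q is T. ✓
5: ◇¬p ∨ ¬r is T, ◇¬q is T. ✓
6: ◇¬p ∨ ¬r is T, ◇¬q is F. ✓
7: ◇¬p ∨ ¬r is F, ◇¬q is F. ✗
Satisfying worlds: {1, 3, 5, 6}.

4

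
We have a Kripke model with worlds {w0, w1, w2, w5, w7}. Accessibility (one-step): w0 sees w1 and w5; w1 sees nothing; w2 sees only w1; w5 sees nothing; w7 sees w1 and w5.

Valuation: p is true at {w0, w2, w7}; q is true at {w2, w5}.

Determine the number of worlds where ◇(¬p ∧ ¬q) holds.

w0: successors {w1, w5}; ¬p ∧ ¬q there: w1:T, w5:F. ✓
w1: no successors, so ◇(¬p ∧ ¬q) fails. ✗
w2: successors {w1}; ¬p ∧ ¬q there: w1:T. ✓
w5: no successors, so ◇(¬p ∧ ¬q) fails. ✗
w7: successors {w1, w5}; ¬p ∧ ¬q there: w1:T, w5:F. ✓
Satisfying worlds: {w0, w2, w7}.

3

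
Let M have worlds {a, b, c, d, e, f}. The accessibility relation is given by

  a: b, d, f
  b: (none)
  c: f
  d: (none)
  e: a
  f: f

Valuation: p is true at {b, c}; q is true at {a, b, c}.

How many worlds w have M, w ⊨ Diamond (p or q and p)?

1

a: successors {b, d, f}; p or q and p there: b:T, d:F, f:F. ✓
b: no successors, so Diamond (p or q and p) fails. ✗
c: successors {f}; p or q and p there: f:F. ✗
d: no successors, so Diamond (p or q and p) fails. ✗
e: successors {a}; p or q and p there: a:F. ✗
f: successors {f}; p or q and p there: f:F. ✗
Satisfying worlds: {a}.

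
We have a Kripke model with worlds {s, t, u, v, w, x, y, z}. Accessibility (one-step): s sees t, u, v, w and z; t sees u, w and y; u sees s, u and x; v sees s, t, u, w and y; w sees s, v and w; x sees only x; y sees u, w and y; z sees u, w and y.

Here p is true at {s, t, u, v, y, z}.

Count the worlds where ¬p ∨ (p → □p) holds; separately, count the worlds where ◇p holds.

2 and 7

For ¬p ∨ (p → □p):
s: ¬p is F, p → □p is F. ✗
t: ¬p is F, p → □p is F. ✗
u: ¬p is F, p → □p is F. ✗
v: ¬p is F, p → □p is F. ✗
w: ¬p is T, p → □p is T. ✓
x: ¬p is T, p → □p is T. ✓
y: ¬p is F, p → □p is F. ✗
z: ¬p is F, p → □p is F. ✗
— 2 worlds.
For ◇p:
s: successors {t, u, v, w, z}; p there: t:T, u:T, v:T, w:F, z:T. ✓
t: successors {u, w, y}; p there: u:T, w:F, y:T. ✓
u: successors {s, u, x}; p there: s:T, u:T, x:F. ✓
v: successors {s, t, u, w, y}; p there: s:T, t:T, u:T, w:F, y:T. ✓
w: successors {s, v, w}; p there: s:T, v:T, w:F. ✓
x: successors {x}; p there: x:F. ✗
y: successors {u, w, y}; p there: u:T, w:F, y:T. ✓
z: successors {u, w, y}; p there: u:T, w:F, y:T. ✓
— 7 worlds.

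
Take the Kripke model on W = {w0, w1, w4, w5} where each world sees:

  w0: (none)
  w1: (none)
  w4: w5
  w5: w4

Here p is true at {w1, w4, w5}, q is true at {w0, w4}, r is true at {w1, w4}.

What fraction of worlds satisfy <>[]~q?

w0: no successors, so <>[]~q fails. ✗
w1: no successors, so <>[]~q fails. ✗
w4: successors {w5}; []~q there: w5:F. ✗
w5: successors {w4}; []~q there: w4:T. ✓
That's 1 of 4 worlds, so 1/4.

1/4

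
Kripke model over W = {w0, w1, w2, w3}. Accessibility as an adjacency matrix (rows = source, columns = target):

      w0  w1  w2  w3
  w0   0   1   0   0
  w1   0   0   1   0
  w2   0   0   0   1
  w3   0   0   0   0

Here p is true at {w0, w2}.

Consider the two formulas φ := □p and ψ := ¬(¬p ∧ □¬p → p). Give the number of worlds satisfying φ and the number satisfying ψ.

2 and 1

For □p:
w0: successors {w1}; p there: w1:F. ✗
w1: successors {w2}; p there: w2:T. ✓
w2: successors {w3}; p there: w3:F. ✗
w3: no successors, so □p holds vacuously. ✓
— 2 worlds.
For ¬(¬p ∧ □¬p → p):
w0: ¬p ∧ □¬p → p is T. ✗
w1: ¬p ∧ □¬p → p is T. ✗
w2: ¬p ∧ □¬p → p is T. ✗
w3: ¬p ∧ □¬p → p is F. ✓
— 1 world.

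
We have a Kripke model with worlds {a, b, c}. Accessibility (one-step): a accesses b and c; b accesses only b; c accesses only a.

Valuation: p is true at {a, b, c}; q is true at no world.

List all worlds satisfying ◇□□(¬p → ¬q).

a: successors {b, c}; □□(¬p → ¬q) there: b:T, c:T. ✓
b: successors {b}; □□(¬p → ¬q) there: b:T. ✓
c: successors {a}; □□(¬p → ¬q) there: a:T. ✓

{a, b, c}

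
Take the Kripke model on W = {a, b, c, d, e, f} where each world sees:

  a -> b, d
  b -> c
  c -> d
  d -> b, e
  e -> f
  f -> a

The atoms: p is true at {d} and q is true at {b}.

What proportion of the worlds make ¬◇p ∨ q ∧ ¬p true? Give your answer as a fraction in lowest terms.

a: ¬◇p is F, q ∧ ¬p is F. ✗
b: ¬◇p is T, q ∧ ¬p is T. ✓
c: ¬◇p is F, q ∧ ¬p is F. ✗
d: ¬◇p is T, q ∧ ¬p is F. ✓
e: ¬◇p is T, q ∧ ¬p is F. ✓
f: ¬◇p is T, q ∧ ¬p is F. ✓
That's 4 of 6 worlds, so 4/6 = 2/3.

2/3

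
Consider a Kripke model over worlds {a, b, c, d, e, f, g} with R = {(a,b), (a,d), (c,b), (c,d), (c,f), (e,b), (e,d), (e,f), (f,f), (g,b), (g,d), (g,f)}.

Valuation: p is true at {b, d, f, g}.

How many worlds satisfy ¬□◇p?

4

a: □◇p is F. ✓
b: □◇p is T. ✗
c: □◇p is F. ✓
d: □◇p is T. ✗
e: □◇p is F. ✓
f: □◇p is T. ✗
g: □◇p is F. ✓
Satisfying worlds: {a, c, e, g}.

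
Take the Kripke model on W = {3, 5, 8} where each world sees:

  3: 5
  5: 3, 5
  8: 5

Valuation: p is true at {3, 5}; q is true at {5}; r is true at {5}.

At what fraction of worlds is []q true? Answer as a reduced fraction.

2/3

3: successors {5}; q there: 5:T. ✓
5: successors {3, 5}; q there: 3:F, 5:T. ✗
8: successors {5}; q there: 5:T. ✓
That's 2 of 3 worlds, so 2/3.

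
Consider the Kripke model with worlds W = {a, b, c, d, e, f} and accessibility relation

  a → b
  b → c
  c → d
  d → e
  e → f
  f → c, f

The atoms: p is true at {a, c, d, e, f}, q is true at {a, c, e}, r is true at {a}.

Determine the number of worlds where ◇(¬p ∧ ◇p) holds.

a: successors {b}; ¬p ∧ ◇p there: b:T. ✓
b: successors {c}; ¬p ∧ ◇p there: c:F. ✗
c: successors {d}; ¬p ∧ ◇p there: d:F. ✗
d: successors {e}; ¬p ∧ ◇p there: e:F. ✗
e: successors {f}; ¬p ∧ ◇p there: f:F. ✗
f: successors {c, f}; ¬p ∧ ◇p there: c:F, f:F. ✗
Satisfying worlds: {a}.

1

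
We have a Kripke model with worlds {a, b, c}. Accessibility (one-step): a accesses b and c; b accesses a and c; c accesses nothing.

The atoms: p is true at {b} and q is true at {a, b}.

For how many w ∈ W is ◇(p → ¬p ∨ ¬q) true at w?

a: successors {b, c}; p → ¬p ∨ ¬q there: b:F, c:T. ✓
b: successors {a, c}; p → ¬p ∨ ¬q there: a:T, c:T. ✓
c: no successors, so ◇(p → ¬p ∨ ¬q) fails. ✗
Satisfying worlds: {a, b}.

2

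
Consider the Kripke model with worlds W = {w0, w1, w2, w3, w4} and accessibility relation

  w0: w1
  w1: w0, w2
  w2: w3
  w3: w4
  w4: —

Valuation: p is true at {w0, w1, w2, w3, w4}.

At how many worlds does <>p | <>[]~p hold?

4

w0: <>p is T, <>[]~p is F. ✓
w1: <>p is T, <>[]~p is F. ✓
w2: <>p is T, <>[]~p is F. ✓
w3: <>p is T, <>[]~p is T. ✓
w4: <>p is F, <>[]~p is F. ✗
Satisfying worlds: {w0, w1, w2, w3}.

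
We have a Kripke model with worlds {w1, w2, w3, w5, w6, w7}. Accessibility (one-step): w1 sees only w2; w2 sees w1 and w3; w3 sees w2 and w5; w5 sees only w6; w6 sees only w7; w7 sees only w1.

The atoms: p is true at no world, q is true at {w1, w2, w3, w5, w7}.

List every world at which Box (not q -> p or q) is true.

w1: successors {w2}; not q -> p or q there: w2:T. ✓
w2: successors {w1, w3}; not q -> p or q there: w1:T, w3:T. ✓
w3: successors {w2, w5}; not q -> p or q there: w2:T, w5:T. ✓
w5: successors {w6}; not q -> p or q there: w6:F. ✗
w6: successors {w7}; not q -> p or q there: w7:T. ✓
w7: successors {w1}; not q -> p or q there: w1:T. ✓

{w1, w2, w3, w6, w7}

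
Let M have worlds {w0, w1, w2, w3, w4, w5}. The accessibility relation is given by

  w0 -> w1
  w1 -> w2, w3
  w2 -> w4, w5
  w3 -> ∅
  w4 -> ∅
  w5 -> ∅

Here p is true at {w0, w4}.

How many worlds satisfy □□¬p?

w0: successors {w1}; □¬p there: w1:T. ✓
w1: successors {w2, w3}; □¬p there: w2:F, w3:T. ✗
w2: successors {w4, w5}; □¬p there: w4:T, w5:T. ✓
w3: no successors, so □□¬p holds vacuously. ✓
w4: no successors, so □□¬p holds vacuously. ✓
w5: no successors, so □□¬p holds vacuously. ✓
Satisfying worlds: {w0, w2, w3, w4, w5}.

5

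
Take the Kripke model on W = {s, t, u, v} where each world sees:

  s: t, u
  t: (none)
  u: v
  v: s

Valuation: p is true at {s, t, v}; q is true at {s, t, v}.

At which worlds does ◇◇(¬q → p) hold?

s: successors {t, u}; ◇(¬q → p) there: t:F, u:T. ✓
t: no successors, so ◇◇(¬q → p) fails. ✗
u: successors {v}; ◇(¬q → p) there: v:T. ✓
v: successors {s}; ◇(¬q → p) there: s:T. ✓

{s, u, v}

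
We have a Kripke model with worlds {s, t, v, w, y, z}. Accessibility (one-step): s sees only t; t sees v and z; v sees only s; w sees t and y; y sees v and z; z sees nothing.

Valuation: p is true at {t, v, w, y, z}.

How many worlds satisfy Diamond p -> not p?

3

s: Diamond p is T, not p is T. ✓
t: Diamond p is T, not p is F. ✗
v: Diamond p is F, not p is F. ✓
w: Diamond p is T, not p is F. ✗
y: Diamond p is T, not p is F. ✗
z: Diamond p is F, not p is F. ✓
Satisfying worlds: {s, v, z}.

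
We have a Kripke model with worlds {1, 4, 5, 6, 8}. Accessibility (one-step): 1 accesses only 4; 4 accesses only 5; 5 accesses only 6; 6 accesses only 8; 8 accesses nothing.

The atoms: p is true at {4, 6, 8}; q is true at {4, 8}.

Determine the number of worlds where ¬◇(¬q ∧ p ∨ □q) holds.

3

1: ◇(¬q ∧ p ∨ □q) is F. ✓
4: ◇(¬q ∧ p ∨ □q) is F. ✓
5: ◇(¬q ∧ p ∨ □q) is T. ✗
6: ◇(¬q ∧ p ∨ □q) is T. ✗
8: ◇(¬q ∧ p ∨ □q) is F. ✓
Satisfying worlds: {1, 4, 8}.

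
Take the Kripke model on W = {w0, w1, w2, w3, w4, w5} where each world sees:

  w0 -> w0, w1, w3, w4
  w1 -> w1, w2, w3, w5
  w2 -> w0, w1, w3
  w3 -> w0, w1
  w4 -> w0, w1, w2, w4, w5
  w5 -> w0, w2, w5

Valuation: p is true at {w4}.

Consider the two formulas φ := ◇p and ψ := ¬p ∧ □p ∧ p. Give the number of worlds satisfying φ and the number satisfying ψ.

For ◇p:
w0: successors {w0, w1, w3, w4}; p there: w0:F, w1:F, w3:F, w4:T. ✓
w1: successors {w1, w2, w3, w5}; p there: w1:F, w2:F, w3:F, w5:F. ✗
w2: successors {w0, w1, w3}; p there: w0:F, w1:F, w3:F. ✗
w3: successors {w0, w1}; p there: w0:F, w1:F. ✗
w4: successors {w0, w1, w2, w4, w5}; p there: w0:F, w1:F, w2:F, w4:T, w5:F. ✓
w5: successors {w0, w2, w5}; p there: w0:F, w2:F, w5:F. ✗
— 2 worlds.
For ¬p ∧ □p ∧ p:
w0: ¬p is T, □p ∧ p is F. ✗
w1: ¬p is T, □p ∧ p is F. ✗
w2: ¬p is T, □p ∧ p is F. ✗
w3: ¬p is T, □p ∧ p is F. ✗
w4: ¬p is F, □p ∧ p is F. ✗
w5: ¬p is T, □p ∧ p is F. ✗
— 0 worlds.

2 and 0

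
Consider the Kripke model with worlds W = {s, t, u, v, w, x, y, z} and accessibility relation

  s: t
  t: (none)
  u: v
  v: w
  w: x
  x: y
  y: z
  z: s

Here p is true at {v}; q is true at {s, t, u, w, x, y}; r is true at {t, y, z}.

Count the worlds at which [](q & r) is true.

3

s: successors {t}; q & r there: t:T. ✓
t: no successors, so [](q & r) holds vacuously. ✓
u: successors {v}; q & r there: v:F. ✗
v: successors {w}; q & r there: w:F. ✗
w: successors {x}; q & r there: x:F. ✗
x: successors {y}; q & r there: y:T. ✓
y: successors {z}; q & r there: z:F. ✗
z: successors {s}; q & r there: s:F. ✗
Satisfying worlds: {s, t, x}.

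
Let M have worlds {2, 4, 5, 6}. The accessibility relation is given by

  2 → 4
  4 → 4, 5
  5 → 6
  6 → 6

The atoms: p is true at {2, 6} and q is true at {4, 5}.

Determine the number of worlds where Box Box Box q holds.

2: successors {4}; Box Box q there: 4:F. ✗
4: successors {4, 5}; Box Box q there: 4:F, 5:F. ✗
5: successors {6}; Box Box q there: 6:F. ✗
6: successors {6}; Box Box q there: 6:F. ✗
Satisfying worlds: ∅.

0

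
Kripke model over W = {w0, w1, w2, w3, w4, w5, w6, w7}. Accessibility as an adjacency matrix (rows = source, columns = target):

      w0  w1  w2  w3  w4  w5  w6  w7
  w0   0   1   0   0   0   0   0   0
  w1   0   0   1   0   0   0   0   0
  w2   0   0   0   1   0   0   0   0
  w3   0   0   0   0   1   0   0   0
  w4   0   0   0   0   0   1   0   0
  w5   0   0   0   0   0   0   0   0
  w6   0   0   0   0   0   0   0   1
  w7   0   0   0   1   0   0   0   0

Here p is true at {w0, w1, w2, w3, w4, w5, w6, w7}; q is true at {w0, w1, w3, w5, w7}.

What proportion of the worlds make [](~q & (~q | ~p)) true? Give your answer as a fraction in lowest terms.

3/8

w0: successors {w1}; ~q & (~q | ~p) there: w1:F. ✗
w1: successors {w2}; ~q & (~q | ~p) there: w2:T. ✓
w2: successors {w3}; ~q & (~q | ~p) there: w3:F. ✗
w3: successors {w4}; ~q & (~q | ~p) there: w4:T. ✓
w4: successors {w5}; ~q & (~q | ~p) there: w5:F. ✗
w5: no successors, so [](~q & (~q | ~p)) holds vacuously. ✓
w6: successors {w7}; ~q & (~q | ~p) there: w7:F. ✗
w7: successors {w3}; ~q & (~q | ~p) there: w3:F. ✗
That's 3 of 8 worlds, so 3/8.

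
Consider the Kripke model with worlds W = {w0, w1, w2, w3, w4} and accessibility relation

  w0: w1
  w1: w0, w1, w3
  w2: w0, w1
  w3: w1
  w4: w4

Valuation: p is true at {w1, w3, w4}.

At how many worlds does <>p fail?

0

w0: successors {w1}; p there: w1:T. ✓
w1: successors {w0, w1, w3}; p there: w0:F, w1:T, w3:T. ✓
w2: successors {w0, w1}; p there: w0:F, w1:T. ✓
w3: successors {w1}; p there: w1:T. ✓
w4: successors {w4}; p there: w4:T. ✓
Satisfying worlds: {w0, w1, w2, w3, w4}.
So <>p fails at the other 0 worlds.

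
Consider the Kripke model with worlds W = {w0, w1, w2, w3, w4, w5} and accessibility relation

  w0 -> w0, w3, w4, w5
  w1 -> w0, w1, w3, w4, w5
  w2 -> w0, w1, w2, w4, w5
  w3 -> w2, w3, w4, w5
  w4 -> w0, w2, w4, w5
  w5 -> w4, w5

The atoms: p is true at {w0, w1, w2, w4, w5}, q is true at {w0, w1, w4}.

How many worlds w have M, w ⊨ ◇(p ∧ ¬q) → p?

5

w0: ◇(p ∧ ¬q) is T, p is T. ✓
w1: ◇(p ∧ ¬q) is T, p is T. ✓
w2: ◇(p ∧ ¬q) is T, p is T. ✓
w3: ◇(p ∧ ¬q) is T, p is F. ✗
w4: ◇(p ∧ ¬q) is T, p is T. ✓
w5: ◇(p ∧ ¬q) is T, p is T. ✓
Satisfying worlds: {w0, w1, w2, w4, w5}.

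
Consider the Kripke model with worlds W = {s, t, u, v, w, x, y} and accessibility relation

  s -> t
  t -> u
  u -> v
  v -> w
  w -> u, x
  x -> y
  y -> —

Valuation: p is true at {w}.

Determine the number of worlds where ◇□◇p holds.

3

s: successors {t}; □◇p there: t:F. ✗
t: successors {u}; □◇p there: u:T. ✓
u: successors {v}; □◇p there: v:F. ✗
v: successors {w}; □◇p there: w:F. ✗
w: successors {u, x}; □◇p there: u:T, x:F. ✓
x: successors {y}; □◇p there: y:T. ✓
y: no successors, so ◇□◇p fails. ✗
Satisfying worlds: {t, w, x}.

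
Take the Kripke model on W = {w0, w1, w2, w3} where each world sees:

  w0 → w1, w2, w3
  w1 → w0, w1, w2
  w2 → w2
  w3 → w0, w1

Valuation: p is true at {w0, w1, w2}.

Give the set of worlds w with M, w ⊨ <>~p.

{w0}

w0: successors {w1, w2, w3}; ~p there: w1:F, w2:F, w3:T. ✓
w1: successors {w0, w1, w2}; ~p there: w0:F, w1:F, w2:F. ✗
w2: successors {w2}; ~p there: w2:F. ✗
w3: successors {w0, w1}; ~p there: w0:F, w1:F. ✗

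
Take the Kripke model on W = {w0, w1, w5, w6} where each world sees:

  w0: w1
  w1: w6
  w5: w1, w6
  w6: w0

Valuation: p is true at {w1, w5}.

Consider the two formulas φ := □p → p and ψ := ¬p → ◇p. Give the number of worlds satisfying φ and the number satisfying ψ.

3 and 3

For □p → p:
w0: □p is T, p is F. ✗
w1: □p is F, p is T. ✓
w5: □p is F, p is T. ✓
w6: □p is F, p is F. ✓
— 3 worlds.
For ¬p → ◇p:
w0: ¬p is T, ◇p is T. ✓
w1: ¬p is F, ◇p is F. ✓
w5: ¬p is F, ◇p is T. ✓
w6: ¬p is T, ◇p is F. ✗
— 3 worlds.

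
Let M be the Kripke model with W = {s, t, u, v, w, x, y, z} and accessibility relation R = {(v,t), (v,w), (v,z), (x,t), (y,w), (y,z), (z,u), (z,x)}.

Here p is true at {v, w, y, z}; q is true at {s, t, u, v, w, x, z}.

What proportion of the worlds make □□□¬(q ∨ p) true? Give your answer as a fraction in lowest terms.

3/4

s: no successors, so □□□¬(q ∨ p) holds vacuously. ✓
t: no successors, so □□□¬(q ∨ p) holds vacuously. ✓
u: no successors, so □□□¬(q ∨ p) holds vacuously. ✓
v: successors {t, w, z}; □□¬(q ∨ p) there: t:T, w:T, z:F. ✗
w: no successors, so □□□¬(q ∨ p) holds vacuously. ✓
x: successors {t}; □□¬(q ∨ p) there: t:T. ✓
y: successors {w, z}; □□¬(q ∨ p) there: w:T, z:F. ✗
z: successors {u, x}; □□¬(q ∨ p) there: u:T, x:T. ✓
That's 6 of 8 worlds, so 6/8 = 3/4.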